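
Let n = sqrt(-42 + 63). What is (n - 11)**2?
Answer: (11 - sqrt(21))**2 ≈ 41.183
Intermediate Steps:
n = sqrt(21) ≈ 4.5826
(n - 11)**2 = (sqrt(21) - 11)**2 = (-11 + sqrt(21))**2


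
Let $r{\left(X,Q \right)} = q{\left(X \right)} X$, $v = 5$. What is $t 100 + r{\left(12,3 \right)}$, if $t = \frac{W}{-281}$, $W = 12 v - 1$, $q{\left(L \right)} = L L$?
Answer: $\frac{479668}{281} \approx 1707.0$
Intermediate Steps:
$q{\left(L \right)} = L^{2}$
$W = 59$ ($W = 12 \cdot 5 - 1 = 60 - 1 = 59$)
$t = - \frac{59}{281}$ ($t = \frac{59}{-281} = 59 \left(- \frac{1}{281}\right) = - \frac{59}{281} \approx -0.20996$)
$r{\left(X,Q \right)} = X^{3}$ ($r{\left(X,Q \right)} = X^{2} X = X^{3}$)
$t 100 + r{\left(12,3 \right)} = \left(- \frac{59}{281}\right) 100 + 12^{3} = - \frac{5900}{281} + 1728 = \frac{479668}{281}$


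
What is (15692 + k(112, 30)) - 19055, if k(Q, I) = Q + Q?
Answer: -3139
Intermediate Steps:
k(Q, I) = 2*Q
(15692 + k(112, 30)) - 19055 = (15692 + 2*112) - 19055 = (15692 + 224) - 19055 = 15916 - 19055 = -3139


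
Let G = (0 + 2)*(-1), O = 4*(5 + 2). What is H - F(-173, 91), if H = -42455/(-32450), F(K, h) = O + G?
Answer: -160249/6490 ≈ -24.692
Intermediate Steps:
O = 28 (O = 4*7 = 28)
G = -2 (G = 2*(-1) = -2)
F(K, h) = 26 (F(K, h) = 28 - 2 = 26)
H = 8491/6490 (H = -42455*(-1/32450) = 8491/6490 ≈ 1.3083)
H - F(-173, 91) = 8491/6490 - 1*26 = 8491/6490 - 26 = -160249/6490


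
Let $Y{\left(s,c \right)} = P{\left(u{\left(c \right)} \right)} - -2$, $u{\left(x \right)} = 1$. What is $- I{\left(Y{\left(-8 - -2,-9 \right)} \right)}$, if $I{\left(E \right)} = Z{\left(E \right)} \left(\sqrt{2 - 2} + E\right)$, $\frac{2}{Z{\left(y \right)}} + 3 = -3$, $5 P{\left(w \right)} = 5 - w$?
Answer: $\frac{14}{15} \approx 0.93333$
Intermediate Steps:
$P{\left(w \right)} = 1 - \frac{w}{5}$ ($P{\left(w \right)} = \frac{5 - w}{5} = 1 - \frac{w}{5}$)
$Z{\left(y \right)} = - \frac{1}{3}$ ($Z{\left(y \right)} = \frac{2}{-3 - 3} = \frac{2}{-6} = 2 \left(- \frac{1}{6}\right) = - \frac{1}{3}$)
$Y{\left(s,c \right)} = \frac{14}{5}$ ($Y{\left(s,c \right)} = \left(1 - \frac{1}{5}\right) - -2 = \left(1 - \frac{1}{5}\right) + 2 = \frac{4}{5} + 2 = \frac{14}{5}$)
$I{\left(E \right)} = - \frac{E}{3}$ ($I{\left(E \right)} = - \frac{\sqrt{2 - 2} + E}{3} = - \frac{\sqrt{0} + E}{3} = - \frac{0 + E}{3} = - \frac{E}{3}$)
$- I{\left(Y{\left(-8 - -2,-9 \right)} \right)} = - \frac{\left(-1\right) 14}{3 \cdot 5} = \left(-1\right) \left(- \frac{14}{15}\right) = \frac{14}{15}$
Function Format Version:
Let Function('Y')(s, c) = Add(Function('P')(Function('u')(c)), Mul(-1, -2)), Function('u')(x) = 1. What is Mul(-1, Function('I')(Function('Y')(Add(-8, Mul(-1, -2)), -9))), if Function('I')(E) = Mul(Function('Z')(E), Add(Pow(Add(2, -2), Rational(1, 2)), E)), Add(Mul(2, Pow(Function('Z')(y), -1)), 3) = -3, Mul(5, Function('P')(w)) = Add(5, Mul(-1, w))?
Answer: Rational(14, 15) ≈ 0.93333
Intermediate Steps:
Function('P')(w) = Add(1, Mul(Rational(-1, 5), w)) (Function('P')(w) = Mul(Rational(1, 5), Add(5, Mul(-1, w))) = Add(1, Mul(Rational(-1, 5), w)))
Function('Z')(y) = Rational(-1, 3) (Function('Z')(y) = Mul(2, Pow(Add(-3, -3), -1)) = Mul(2, Pow(-6, -1)) = Mul(2, Rational(-1, 6)) = Rational(-1, 3))
Function('Y')(s, c) = Rational(14, 5) (Function('Y')(s, c) = Add(Add(1, Mul(Rational(-1, 5), 1)), Mul(-1, -2)) = Add(Add(1, Rational(-1, 5)), 2) = Add(Rational(4, 5), 2) = Rational(14, 5))
Function('I')(E) = Mul(Rational(-1, 3), E) (Function('I')(E) = Mul(Rational(-1, 3), Add(Pow(Add(2, -2), Rational(1, 2)), E)) = Mul(Rational(-1, 3), Add(Pow(0, Rational(1, 2)), E)) = Mul(Rational(-1, 3), Add(0, E)) = Mul(Rational(-1, 3), E))
Mul(-1, Function('I')(Function('Y')(Add(-8, Mul(-1, -2)), -9))) = Mul(-1, Mul(Rational(-1, 3), Rational(14, 5))) = Mul(-1, Rational(-14, 15)) = Rational(14, 15)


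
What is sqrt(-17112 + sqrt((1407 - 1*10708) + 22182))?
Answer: sqrt(-17112 + sqrt(12881)) ≈ 130.38*I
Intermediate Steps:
sqrt(-17112 + sqrt((1407 - 1*10708) + 22182)) = sqrt(-17112 + sqrt((1407 - 10708) + 22182)) = sqrt(-17112 + sqrt(-9301 + 22182)) = sqrt(-17112 + sqrt(12881))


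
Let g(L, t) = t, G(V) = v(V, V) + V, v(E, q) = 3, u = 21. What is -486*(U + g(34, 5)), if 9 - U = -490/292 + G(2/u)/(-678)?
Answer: -440103672/57743 ≈ -7621.8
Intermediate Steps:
G(V) = 3 + V
U = 5551633/519687 (U = 9 - (-490/292 + (3 + 2/21)/(-678)) = 9 - (-490*1/292 + (3 + 2*(1/21))*(-1/678)) = 9 - (-245/146 + (3 + 2/21)*(-1/678)) = 9 - (-245/146 + (65/21)*(-1/678)) = 9 - (-245/146 - 65/14238) = 9 - 1*(-874450/519687) = 9 + 874450/519687 = 5551633/519687 ≈ 10.683)
-486*(U + g(34, 5)) = -486*(5551633/519687 + 5) = -486*8150068/519687 = -440103672/57743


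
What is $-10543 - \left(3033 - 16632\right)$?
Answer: $3056$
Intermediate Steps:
$-10543 - \left(3033 - 16632\right) = -10543 - -13599 = -10543 + 13599 = 3056$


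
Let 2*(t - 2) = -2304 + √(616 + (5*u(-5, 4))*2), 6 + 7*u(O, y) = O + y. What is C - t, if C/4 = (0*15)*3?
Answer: 1150 - √606/2 ≈ 1137.7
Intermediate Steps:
u(O, y) = -6/7 + O/7 + y/7 (u(O, y) = -6/7 + (O + y)/7 = -6/7 + (O/7 + y/7) = -6/7 + O/7 + y/7)
C = 0 (C = 4*((0*15)*3) = 4*(0*3) = 4*0 = 0)
t = -1150 + √606/2 (t = 2 + (-2304 + √(616 + (5*(-6/7 + (⅐)*(-5) + (⅐)*4))*2))/2 = 2 + (-2304 + √(616 + (5*(-6/7 - 5/7 + 4/7))*2))/2 = 2 + (-2304 + √(616 + (5*(-1))*2))/2 = 2 + (-2304 + √(616 - 5*2))/2 = 2 + (-2304 + √(616 - 10))/2 = 2 + (-2304 + √606)/2 = 2 + (-1152 + √606/2) = -1150 + √606/2 ≈ -1137.7)
C - t = 0 - (-1150 + √606/2) = 0 + (1150 - √606/2) = 1150 - √606/2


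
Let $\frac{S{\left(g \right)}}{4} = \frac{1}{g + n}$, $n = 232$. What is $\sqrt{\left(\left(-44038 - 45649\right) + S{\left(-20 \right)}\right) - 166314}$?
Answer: $\frac{2 i \sqrt{179776689}}{53} \approx 505.97 i$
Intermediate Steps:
$S{\left(g \right)} = \frac{4}{232 + g}$ ($S{\left(g \right)} = \frac{4}{g + 232} = \frac{4}{232 + g}$)
$\sqrt{\left(\left(-44038 - 45649\right) + S{\left(-20 \right)}\right) - 166314} = \sqrt{\left(\left(-44038 - 45649\right) + \frac{4}{232 - 20}\right) - 166314} = \sqrt{\left(\left(-44038 - 45649\right) + \frac{4}{212}\right) - 166314} = \sqrt{\left(-89687 + 4 \cdot \frac{1}{212}\right) - 166314} = \sqrt{\left(-89687 + \frac{1}{53}\right) - 166314} = \sqrt{- \frac{4753410}{53} - 166314} = \sqrt{- \frac{13568052}{53}} = \frac{2 i \sqrt{179776689}}{53}$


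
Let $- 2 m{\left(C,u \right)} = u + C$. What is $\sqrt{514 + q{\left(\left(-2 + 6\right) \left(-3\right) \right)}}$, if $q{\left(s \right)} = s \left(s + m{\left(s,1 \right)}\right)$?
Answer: $4 \sqrt{37} \approx 24.331$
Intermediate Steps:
$m{\left(C,u \right)} = - \frac{C}{2} - \frac{u}{2}$ ($m{\left(C,u \right)} = - \frac{u + C}{2} = - \frac{C + u}{2} = - \frac{C}{2} - \frac{u}{2}$)
$q{\left(s \right)} = s \left(- \frac{1}{2} + \frac{s}{2}\right)$ ($q{\left(s \right)} = s \left(s - \left(\frac{1}{2} + \frac{s}{2}\right)\right) = s \left(- \frac{1}{2} + \frac{s}{2}\right)$)
$\sqrt{514 + q{\left(\left(-2 + 6\right) \left(-3\right) \right)}} = \sqrt{514 + \frac{\left(-2 + 6\right) \left(-3\right) \left(-1 + \left(-2 + 6\right) \left(-3\right)\right)}{2}} = \sqrt{514 + \frac{4 \left(-3\right) \left(-1 + 4 \left(-3\right)\right)}{2}} = \sqrt{514 + \frac{1}{2} \left(-12\right) \left(-1 - 12\right)} = \sqrt{514 + \frac{1}{2} \left(-12\right) \left(-13\right)} = \sqrt{514 + 78} = \sqrt{592} = 4 \sqrt{37}$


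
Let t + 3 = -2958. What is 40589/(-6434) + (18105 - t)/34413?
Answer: -420416871/73804414 ≈ -5.6964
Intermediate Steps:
t = -2961 (t = -3 - 2958 = -2961)
40589/(-6434) + (18105 - t)/34413 = 40589/(-6434) + (18105 - 1*(-2961))/34413 = 40589*(-1/6434) + (18105 + 2961)*(1/34413) = -40589/6434 + 21066*(1/34413) = -40589/6434 + 7022/11471 = -420416871/73804414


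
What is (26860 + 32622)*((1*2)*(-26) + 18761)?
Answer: 1112848738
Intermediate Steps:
(26860 + 32622)*((1*2)*(-26) + 18761) = 59482*(2*(-26) + 18761) = 59482*(-52 + 18761) = 59482*18709 = 1112848738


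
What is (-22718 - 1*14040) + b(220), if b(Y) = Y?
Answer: -36538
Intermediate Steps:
(-22718 - 1*14040) + b(220) = (-22718 - 1*14040) + 220 = (-22718 - 14040) + 220 = -36758 + 220 = -36538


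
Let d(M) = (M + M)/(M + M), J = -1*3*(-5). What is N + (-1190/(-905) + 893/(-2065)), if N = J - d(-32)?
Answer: 5562547/373765 ≈ 14.882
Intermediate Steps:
J = 15 (J = -3*(-5) = 15)
d(M) = 1 (d(M) = (2*M)/((2*M)) = (2*M)*(1/(2*M)) = 1)
N = 14 (N = 15 - 1*1 = 15 - 1 = 14)
N + (-1190/(-905) + 893/(-2065)) = 14 + (-1190/(-905) + 893/(-2065)) = 14 + (-1190*(-1/905) + 893*(-1/2065)) = 14 + (238/181 - 893/2065) = 14 + 329837/373765 = 5562547/373765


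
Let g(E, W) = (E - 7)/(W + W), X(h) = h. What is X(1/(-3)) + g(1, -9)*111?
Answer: 110/3 ≈ 36.667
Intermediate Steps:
g(E, W) = (-7 + E)/(2*W) (g(E, W) = (-7 + E)/((2*W)) = (-7 + E)*(1/(2*W)) = (-7 + E)/(2*W))
X(1/(-3)) + g(1, -9)*111 = 1/(-3) + ((½)*(-7 + 1)/(-9))*111 = -⅓ + ((½)*(-⅑)*(-6))*111 = -⅓ + (⅓)*111 = -⅓ + 37 = 110/3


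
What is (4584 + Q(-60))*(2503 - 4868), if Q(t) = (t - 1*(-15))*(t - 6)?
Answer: -17865210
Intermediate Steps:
Q(t) = (-6 + t)*(15 + t) (Q(t) = (t + 15)*(-6 + t) = (15 + t)*(-6 + t) = (-6 + t)*(15 + t))
(4584 + Q(-60))*(2503 - 4868) = (4584 + (-90 + (-60)**2 + 9*(-60)))*(2503 - 4868) = (4584 + (-90 + 3600 - 540))*(-2365) = (4584 + 2970)*(-2365) = 7554*(-2365) = -17865210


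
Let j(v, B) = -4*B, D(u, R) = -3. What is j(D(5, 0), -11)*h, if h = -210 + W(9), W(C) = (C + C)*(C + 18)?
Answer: 12144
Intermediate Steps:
W(C) = 2*C*(18 + C) (W(C) = (2*C)*(18 + C) = 2*C*(18 + C))
h = 276 (h = -210 + 2*9*(18 + 9) = -210 + 2*9*27 = -210 + 486 = 276)
j(D(5, 0), -11)*h = -4*(-11)*276 = 44*276 = 12144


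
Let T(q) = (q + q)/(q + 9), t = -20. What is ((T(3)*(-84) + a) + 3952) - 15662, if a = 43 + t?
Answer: -11729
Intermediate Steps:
a = 23 (a = 43 - 20 = 23)
T(q) = 2*q/(9 + q) (T(q) = (2*q)/(9 + q) = 2*q/(9 + q))
((T(3)*(-84) + a) + 3952) - 15662 = (((2*3/(9 + 3))*(-84) + 23) + 3952) - 15662 = (((2*3/12)*(-84) + 23) + 3952) - 15662 = (((2*3*(1/12))*(-84) + 23) + 3952) - 15662 = (((½)*(-84) + 23) + 3952) - 15662 = ((-42 + 23) + 3952) - 15662 = (-19 + 3952) - 15662 = 3933 - 15662 = -11729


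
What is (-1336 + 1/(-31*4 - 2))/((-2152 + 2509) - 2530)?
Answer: 168337/273798 ≈ 0.61482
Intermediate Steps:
(-1336 + 1/(-31*4 - 2))/((-2152 + 2509) - 2530) = (-1336 + 1/(-124 - 2))/(357 - 2530) = (-1336 + 1/(-126))/(-2173) = (-1336 - 1/126)*(-1/2173) = -168337/126*(-1/2173) = 168337/273798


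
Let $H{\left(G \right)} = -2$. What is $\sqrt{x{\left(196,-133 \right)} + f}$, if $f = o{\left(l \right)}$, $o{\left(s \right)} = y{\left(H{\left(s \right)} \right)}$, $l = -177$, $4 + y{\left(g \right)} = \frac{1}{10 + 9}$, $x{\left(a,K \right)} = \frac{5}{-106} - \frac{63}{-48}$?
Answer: $\frac{i \sqrt{43515491}}{4028} \approx 1.6377 i$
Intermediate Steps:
$x{\left(a,K \right)} = \frac{1073}{848}$ ($x{\left(a,K \right)} = 5 \left(- \frac{1}{106}\right) - - \frac{21}{16} = - \frac{5}{106} + \frac{21}{16} = \frac{1073}{848}$)
$y{\left(g \right)} = - \frac{75}{19}$ ($y{\left(g \right)} = -4 + \frac{1}{10 + 9} = -4 + \frac{1}{19} = - \frac{75}{19}$)
$o{\left(s \right)} = - \frac{75}{19}$
$f = - \frac{75}{19} \approx -3.9474$
$\sqrt{x{\left(196,-133 \right)} + f} = \sqrt{\frac{1073}{848} - \frac{75}{19}} = \sqrt{- \frac{43213}{16112}} = \frac{i \sqrt{43515491}}{4028}$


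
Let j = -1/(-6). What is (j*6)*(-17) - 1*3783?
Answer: -3800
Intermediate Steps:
j = ⅙ (j = -1*(-⅙) = ⅙ ≈ 0.16667)
(j*6)*(-17) - 1*3783 = ((⅙)*6)*(-17) - 1*3783 = 1*(-17) - 3783 = -17 - 3783 = -3800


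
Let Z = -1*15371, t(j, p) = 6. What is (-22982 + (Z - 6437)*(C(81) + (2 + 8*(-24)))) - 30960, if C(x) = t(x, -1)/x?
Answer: 110374990/27 ≈ 4.0880e+6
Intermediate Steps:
Z = -15371
C(x) = 6/x
(-22982 + (Z - 6437)*(C(81) + (2 + 8*(-24)))) - 30960 = (-22982 + (-15371 - 6437)*(6/81 + (2 + 8*(-24)))) - 30960 = (-22982 - 21808*(6*(1/81) + (2 - 192))) - 30960 = (-22982 - 21808*(2/27 - 190)) - 30960 = (-22982 - 21808*(-5128/27)) - 30960 = (-22982 + 111831424/27) - 30960 = 111210910/27 - 30960 = 110374990/27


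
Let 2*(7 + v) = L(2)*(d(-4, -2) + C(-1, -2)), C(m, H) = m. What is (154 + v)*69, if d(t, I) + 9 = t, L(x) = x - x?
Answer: 10143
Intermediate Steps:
L(x) = 0
d(t, I) = -9 + t
v = -7 (v = -7 + (0*((-9 - 4) - 1))/2 = -7 + (0*(-13 - 1))/2 = -7 + (0*(-14))/2 = -7 + (½)*0 = -7 + 0 = -7)
(154 + v)*69 = (154 - 7)*69 = 147*69 = 10143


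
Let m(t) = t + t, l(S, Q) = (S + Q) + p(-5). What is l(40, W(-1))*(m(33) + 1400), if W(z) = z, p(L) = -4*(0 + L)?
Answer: 86494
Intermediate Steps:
p(L) = -4*L
l(S, Q) = 20 + Q + S (l(S, Q) = (S + Q) - 4*(-5) = (Q + S) + 20 = 20 + Q + S)
m(t) = 2*t
l(40, W(-1))*(m(33) + 1400) = (20 - 1 + 40)*(2*33 + 1400) = 59*(66 + 1400) = 59*1466 = 86494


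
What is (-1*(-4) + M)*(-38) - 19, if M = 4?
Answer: -323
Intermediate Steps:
(-1*(-4) + M)*(-38) - 19 = (-1*(-4) + 4)*(-38) - 19 = (4 + 4)*(-38) - 19 = 8*(-38) - 19 = -304 - 19 = -323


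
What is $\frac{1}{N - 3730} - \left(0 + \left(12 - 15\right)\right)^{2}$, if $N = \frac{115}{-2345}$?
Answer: $- \frac{15745006}{1749393} \approx -9.0003$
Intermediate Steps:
$N = - \frac{23}{469}$ ($N = 115 \left(- \frac{1}{2345}\right) = - \frac{23}{469} \approx -0.04904$)
$\frac{1}{N - 3730} - \left(0 + \left(12 - 15\right)\right)^{2} = \frac{1}{- \frac{23}{469} - 3730} - \left(0 + \left(12 - 15\right)\right)^{2} = \frac{1}{- \frac{1749393}{469}} - \left(0 + \left(12 - 15\right)\right)^{2} = - \frac{469}{1749393} - \left(0 - 3\right)^{2} = - \frac{469}{1749393} - \left(-3\right)^{2} = - \frac{469}{1749393} - 9 = - \frac{15745006}{1749393}$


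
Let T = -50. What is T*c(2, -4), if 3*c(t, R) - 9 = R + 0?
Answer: -250/3 ≈ -83.333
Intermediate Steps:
c(t, R) = 3 + R/3 (c(t, R) = 3 + (R + 0)/3 = 3 + R/3)
T*c(2, -4) = -50*(3 + (⅓)*(-4)) = -50*(3 - 4/3) = -50*5/3 = -250/3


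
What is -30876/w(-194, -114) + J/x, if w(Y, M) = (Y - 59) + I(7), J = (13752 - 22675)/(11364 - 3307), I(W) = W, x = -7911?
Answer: 328000884185/2613296007 ≈ 125.51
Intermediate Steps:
J = -8923/8057 ≈ -1.1075
w(Y, M) = -52 + Y (w(Y, M) = (Y - 59) + 7 = (-59 + Y) + 7 = -52 + Y)
-30876/w(-194, -114) + J/x = -30876/(-52 - 194) - 8923/8057/(-7911) = -30876/(-246) - 8923/8057*(-1/7911) = -30876*(-1/246) + 8923/63738927 = 5146/41 + 8923/63738927 = 328000884185/2613296007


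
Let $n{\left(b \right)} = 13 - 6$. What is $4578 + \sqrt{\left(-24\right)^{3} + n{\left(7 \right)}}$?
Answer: $4578 + i \sqrt{13817} \approx 4578.0 + 117.55 i$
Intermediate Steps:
$n{\left(b \right)} = 7$ ($n{\left(b \right)} = 13 - 6 = 7$)
$4578 + \sqrt{\left(-24\right)^{3} + n{\left(7 \right)}} = 4578 + \sqrt{\left(-24\right)^{3} + 7} = 4578 + \sqrt{-13824 + 7} = 4578 + \sqrt{-13817} = 4578 + i \sqrt{13817}$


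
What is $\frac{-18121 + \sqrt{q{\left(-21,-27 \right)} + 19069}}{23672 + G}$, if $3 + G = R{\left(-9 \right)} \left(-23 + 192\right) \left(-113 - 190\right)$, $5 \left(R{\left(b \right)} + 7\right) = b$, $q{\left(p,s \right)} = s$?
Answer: $- \frac{90605}{2371453} + \frac{5 \sqrt{19042}}{2371453} \approx -0.037916$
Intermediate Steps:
$R{\left(b \right)} = -7 + \frac{b}{5}$
$G = \frac{2253093}{5}$ ($G = -3 + \left(-7 + \frac{1}{5} \left(-9\right)\right) \left(-23 + 192\right) \left(-113 - 190\right) = -3 + \left(-7 - \frac{9}{5}\right) 169 \left(-303\right) = -3 - - \frac{2253108}{5} = -3 + \frac{2253108}{5} = \frac{2253093}{5} \approx 4.5062 \cdot 10^{5}$)
$\frac{-18121 + \sqrt{q{\left(-21,-27 \right)} + 19069}}{23672 + G} = \frac{-18121 + \sqrt{-27 + 19069}}{23672 + \frac{2253093}{5}} = \frac{-18121 + \sqrt{19042}}{\frac{2371453}{5}} = \left(-18121 + \sqrt{19042}\right) \frac{5}{2371453} = - \frac{90605}{2371453} + \frac{5 \sqrt{19042}}{2371453}$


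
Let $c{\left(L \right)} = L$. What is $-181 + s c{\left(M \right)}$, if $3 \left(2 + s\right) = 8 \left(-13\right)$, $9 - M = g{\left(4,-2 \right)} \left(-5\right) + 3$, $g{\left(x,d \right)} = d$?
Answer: $- \frac{103}{3} \approx -34.333$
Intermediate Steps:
$M = -4$ ($M = 9 - \left(\left(-2\right) \left(-5\right) + 3\right) = 9 - \left(10 + 3\right) = 9 - 13 = -4$)
$s = - \frac{110}{3}$ ($s = -2 + \frac{8 \left(-13\right)}{3} = -2 + \frac{1}{3} \left(-104\right) = -2 - \frac{104}{3} = - \frac{110}{3} \approx -36.667$)
$-181 + s c{\left(M \right)} = -181 - - \frac{440}{3} = -181 + \frac{440}{3} = - \frac{103}{3}$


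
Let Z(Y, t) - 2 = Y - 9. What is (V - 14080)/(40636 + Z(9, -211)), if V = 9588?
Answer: -2246/20319 ≈ -0.11054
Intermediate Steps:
Z(Y, t) = -7 + Y (Z(Y, t) = 2 + (Y - 9) = 2 + (-9 + Y) = -7 + Y)
(V - 14080)/(40636 + Z(9, -211)) = (9588 - 14080)/(40636 + (-7 + 9)) = -4492/(40636 + 2) = -4492/40638 = -4492*1/40638 = -2246/20319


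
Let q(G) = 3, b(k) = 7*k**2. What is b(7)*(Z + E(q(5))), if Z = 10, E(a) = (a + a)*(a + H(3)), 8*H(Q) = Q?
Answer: 41503/4 ≈ 10376.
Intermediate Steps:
H(Q) = Q/8
E(a) = 2*a*(3/8 + a) (E(a) = (a + a)*(a + (1/8)*3) = (2*a)*(a + 3/8) = (2*a)*(3/8 + a) = 2*a*(3/8 + a))
b(7)*(Z + E(q(5))) = (7*7**2)*(10 + (1/4)*3*(3 + 8*3)) = (7*49)*(10 + (1/4)*3*(3 + 24)) = 343*(10 + (1/4)*3*27) = 343*(10 + 81/4) = 343*(121/4) = 41503/4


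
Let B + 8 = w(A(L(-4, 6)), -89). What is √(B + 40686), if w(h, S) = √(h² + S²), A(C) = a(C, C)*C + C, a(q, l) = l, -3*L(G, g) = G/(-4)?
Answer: √(366102 + √641605)/3 ≈ 201.91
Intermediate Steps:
L(G, g) = G/12 (L(G, g) = -G/(3*(-4)) = -G*(-1)/(3*4) = -(-1)*G/12 = G/12)
A(C) = C + C² (A(C) = C*C + C = C² + C = C + C²)
w(h, S) = √(S² + h²)
B = -8 + √641605/9 (B = -8 + √((-89)² + (((1/12)*(-4))*(1 + (1/12)*(-4)))²) = -8 + √(7921 + (-(1 - ⅓)/3)²) = -8 + √(7921 + (-⅓*⅔)²) = -8 + √(7921 + (-2/9)²) = -8 + √(7921 + 4/81) = -8 + √(641605/81) = -8 + √641605/9 ≈ 81.000)
√(B + 40686) = √((-8 + √641605/9) + 40686) = √(40678 + √641605/9)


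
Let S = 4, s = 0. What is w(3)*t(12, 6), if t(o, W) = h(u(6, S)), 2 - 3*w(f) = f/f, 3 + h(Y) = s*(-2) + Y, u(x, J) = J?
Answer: 1/3 ≈ 0.33333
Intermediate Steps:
h(Y) = -3 + Y (h(Y) = -3 + (0*(-2) + Y) = -3 + (0 + Y) = -3 + Y)
w(f) = 1/3 (w(f) = 2/3 - f/(3*f) = 2/3 - 1/3*1 = 2/3 - 1/3 = 1/3)
t(o, W) = 1 (t(o, W) = -3 + 4 = 1)
w(3)*t(12, 6) = (1/3)*1 = 1/3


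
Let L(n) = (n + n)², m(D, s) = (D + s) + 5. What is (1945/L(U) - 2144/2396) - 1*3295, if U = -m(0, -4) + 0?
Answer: -6731909/2396 ≈ -2809.6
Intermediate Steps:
m(D, s) = 5 + D + s
U = -1 (U = -(5 + 0 - 4) + 0 = -1*1 + 0 = -1 + 0 = -1)
L(n) = 4*n² (L(n) = (2*n)² = 4*n²)
(1945/L(U) - 2144/2396) - 1*3295 = (1945/((4*(-1)²)) - 2144/2396) - 1*3295 = (1945/((4*1)) - 2144*1/2396) - 3295 = (1945/4 - 536/599) - 3295 = 1162911/2396 - 3295 = -6731909/2396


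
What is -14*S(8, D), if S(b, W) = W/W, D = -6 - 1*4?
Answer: -14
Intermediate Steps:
D = -10 (D = -6 - 4 = -10)
S(b, W) = 1
-14*S(8, D) = -14*1 = -14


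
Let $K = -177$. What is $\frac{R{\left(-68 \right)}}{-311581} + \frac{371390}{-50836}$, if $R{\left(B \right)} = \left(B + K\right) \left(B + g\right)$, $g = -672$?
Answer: $- \frac{62467317195}{7919765858} \approx -7.8875$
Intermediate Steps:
$R{\left(B \right)} = \left(-672 + B\right) \left(-177 + B\right)$ ($R{\left(B \right)} = \left(B - 177\right) \left(B - 672\right) = \left(-177 + B\right) \left(-672 + B\right) = \left(-672 + B\right) \left(-177 + B\right)$)
$\frac{R{\left(-68 \right)}}{-311581} + \frac{371390}{-50836} = \frac{118944 + \left(-68\right)^{2} - -57732}{-311581} + \frac{371390}{-50836} = \left(118944 + 4624 + 57732\right) \left(- \frac{1}{311581}\right) + 371390 \left(- \frac{1}{50836}\right) = 181300 \left(- \frac{1}{311581}\right) - \frac{185695}{25418} = - \frac{181300}{311581} - \frac{185695}{25418} = - \frac{62467317195}{7919765858}$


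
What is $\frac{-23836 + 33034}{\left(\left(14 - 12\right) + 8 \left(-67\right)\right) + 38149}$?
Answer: $\frac{9198}{37615} \approx 0.24453$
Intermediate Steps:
$\frac{-23836 + 33034}{\left(\left(14 - 12\right) + 8 \left(-67\right)\right) + 38149} = \frac{9198}{\left(2 - 536\right) + 38149} = \frac{9198}{-534 + 38149} = \frac{9198}{37615}$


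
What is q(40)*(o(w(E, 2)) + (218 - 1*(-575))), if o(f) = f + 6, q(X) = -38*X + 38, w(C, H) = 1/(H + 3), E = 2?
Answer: -5922072/5 ≈ -1.1844e+6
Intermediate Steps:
w(C, H) = 1/(3 + H)
q(X) = 38 - 38*X
o(f) = 6 + f
q(40)*(o(w(E, 2)) + (218 - 1*(-575))) = (38 - 38*40)*((6 + 1/(3 + 2)) + (218 - 1*(-575))) = (38 - 1520)*((6 + 1/5) + (218 + 575)) = -1482*((6 + ⅕) + 793) = -1482*(31/5 + 793) = -1482*3996/5 = -5922072/5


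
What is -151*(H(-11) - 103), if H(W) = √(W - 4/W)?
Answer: 15553 - 453*I*√143/11 ≈ 15553.0 - 492.46*I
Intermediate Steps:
-151*(H(-11) - 103) = -151*(√(-11 - 4/(-11)) - 103) = -151*(√(-11 - 4*(-1/11)) - 103) = -151*(√(-11 + 4/11) - 103) = -151*(√(-117/11) - 103) = -151*(3*I*√143/11 - 103) = -151*(-103 + 3*I*√143/11) = 15553 - 453*I*√143/11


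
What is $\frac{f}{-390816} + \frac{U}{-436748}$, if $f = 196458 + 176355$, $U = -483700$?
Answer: $\frac{2184363923}{14224008864} \approx 0.15357$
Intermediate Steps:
$f = 372813$
$\frac{f}{-390816} + \frac{U}{-436748} = \frac{372813}{-390816} - \frac{483700}{-436748} = 372813 \left(- \frac{1}{390816}\right) - - \frac{120925}{109187} = - \frac{124271}{130272} + \frac{120925}{109187} = \frac{2184363923}{14224008864}$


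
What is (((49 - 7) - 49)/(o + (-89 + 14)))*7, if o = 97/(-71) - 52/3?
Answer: 10437/19958 ≈ 0.52295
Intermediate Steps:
o = -3983/213 (o = 97*(-1/71) - 52*⅓ = -97/71 - 52/3 = -3983/213 ≈ -18.700)
(((49 - 7) - 49)/(o + (-89 + 14)))*7 = (((49 - 7) - 49)/(-3983/213 + (-89 + 14)))*7 = ((42 - 49)/(-3983/213 - 75))*7 = (-7/(-19958/213))*7 = -213/19958*(-7)*7 = (1491/19958)*7 = 10437/19958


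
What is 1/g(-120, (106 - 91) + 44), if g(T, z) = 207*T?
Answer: -1/24840 ≈ -4.0258e-5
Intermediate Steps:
1/g(-120, (106 - 91) + 44) = 1/(207*(-120)) = 1/(-24840) = -1/24840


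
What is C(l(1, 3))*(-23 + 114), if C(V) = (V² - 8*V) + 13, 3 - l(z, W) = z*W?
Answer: 1183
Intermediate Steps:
l(z, W) = 3 - W*z (l(z, W) = 3 - z*W = 3 - W*z)
C(V) = 13 + V² - 8*V
C(l(1, 3))*(-23 + 114) = (13 + (3 - 1*3*1)² - 8*(3 - 1*3*1))*(-23 + 114) = (13 + (3 - 3)² - 8*(3 - 3))*91 = (13 + 0² - 8*0)*91 = (13 + 0 + 0)*91 = 13*91 = 1183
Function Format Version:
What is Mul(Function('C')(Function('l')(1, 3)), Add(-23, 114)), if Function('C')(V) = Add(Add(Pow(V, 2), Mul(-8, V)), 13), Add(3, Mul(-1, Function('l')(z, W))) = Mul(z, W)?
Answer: 1183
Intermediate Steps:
Function('l')(z, W) = Add(3, Mul(-1, W, z)) (Function('l')(z, W) = Add(3, Mul(-1, Mul(z, W))) = Add(3, Mul(-1, Mul(W, z))) = Add(3, Mul(-1, W, z)))
Function('C')(V) = Add(13, Pow(V, 2), Mul(-8, V))
Mul(Function('C')(Function('l')(1, 3)), Add(-23, 114)) = Mul(Add(13, Pow(Add(3, Mul(-1, 3, 1)), 2), Mul(-8, Add(3, Mul(-1, 3, 1)))), Add(-23, 114)) = Mul(Add(13, Pow(Add(3, -3), 2), Mul(-8, Add(3, -3))), 91) = Mul(Add(13, Pow(0, 2), Mul(-8, 0)), 91) = Mul(Add(13, 0, 0), 91) = Mul(13, 91) = 1183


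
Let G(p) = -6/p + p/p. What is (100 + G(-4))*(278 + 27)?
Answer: 62525/2 ≈ 31263.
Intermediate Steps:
G(p) = 1 - 6/p (G(p) = -6/p + 1 = 1 - 6/p)
(100 + G(-4))*(278 + 27) = (100 + (-6 - 4)/(-4))*(278 + 27) = (100 - ¼*(-10))*305 = (100 + 5/2)*305 = (205/2)*305 = 62525/2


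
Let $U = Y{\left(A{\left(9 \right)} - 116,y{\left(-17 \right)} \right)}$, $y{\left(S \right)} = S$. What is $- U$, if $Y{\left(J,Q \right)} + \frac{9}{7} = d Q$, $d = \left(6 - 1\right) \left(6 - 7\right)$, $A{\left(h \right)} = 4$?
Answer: $- \frac{586}{7} \approx -83.714$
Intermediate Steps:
$d = -5$ ($d = 5 \left(-1\right) = -5$)
$Y{\left(J,Q \right)} = - \frac{9}{7} - 5 Q$
$U = \frac{586}{7}$ ($U = - \frac{9}{7} - -85 = - \frac{9}{7} + 85 = \frac{586}{7} \approx 83.714$)
$- U = \left(-1\right) \frac{586}{7} = - \frac{586}{7}$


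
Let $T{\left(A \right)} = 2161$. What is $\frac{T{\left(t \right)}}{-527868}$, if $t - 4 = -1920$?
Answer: $- \frac{2161}{527868} \approx -0.0040938$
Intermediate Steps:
$t = -1916$ ($t = 4 - 1920 = -1916$)
$\frac{T{\left(t \right)}}{-527868} = \frac{2161}{-527868} = 2161 \left(- \frac{1}{527868}\right) = - \frac{2161}{527868}$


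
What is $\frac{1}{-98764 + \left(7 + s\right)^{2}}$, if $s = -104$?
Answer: $- \frac{1}{89355} \approx -1.1191 \cdot 10^{-5}$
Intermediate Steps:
$\frac{1}{-98764 + \left(7 + s\right)^{2}} = \frac{1}{-98764 + \left(7 - 104\right)^{2}} = \frac{1}{-98764 + \left(-97\right)^{2}} = \frac{1}{-98764 + 9409} = \frac{1}{-89355} = - \frac{1}{89355}$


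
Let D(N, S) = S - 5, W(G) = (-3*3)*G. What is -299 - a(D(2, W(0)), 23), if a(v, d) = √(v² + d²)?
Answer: -299 - √554 ≈ -322.54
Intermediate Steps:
W(G) = -9*G
D(N, S) = -5 + S
a(v, d) = √(d² + v²)
-299 - a(D(2, W(0)), 23) = -299 - √(23² + (-5 - 9*0)²) = -299 - √(529 + (-5 + 0)²) = -299 - √(529 + (-5)²) = -299 - √(529 + 25) = -299 - √554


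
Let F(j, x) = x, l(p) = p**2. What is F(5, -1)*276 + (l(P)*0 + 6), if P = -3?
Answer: -270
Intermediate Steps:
F(5, -1)*276 + (l(P)*0 + 6) = -1*276 + ((-3)**2*0 + 6) = -276 + (9*0 + 6) = -276 + (0 + 6) = -276 + 6 = -270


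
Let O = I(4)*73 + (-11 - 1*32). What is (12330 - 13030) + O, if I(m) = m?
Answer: -451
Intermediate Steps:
O = 249 (O = 4*73 + (-11 - 1*32) = 292 + (-11 - 32) = 292 - 43 = 249)
(12330 - 13030) + O = (12330 - 13030) + 249 = -700 + 249 = -451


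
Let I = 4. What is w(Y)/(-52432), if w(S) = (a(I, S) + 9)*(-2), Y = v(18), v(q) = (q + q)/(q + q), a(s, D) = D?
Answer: 5/13108 ≈ 0.00038145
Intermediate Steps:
v(q) = 1 (v(q) = (2*q)/((2*q)) = (2*q)*(1/(2*q)) = 1)
Y = 1
w(S) = -18 - 2*S (w(S) = (S + 9)*(-2) = (9 + S)*(-2) = -18 - 2*S)
w(Y)/(-52432) = (-18 - 2*1)/(-52432) = (-18 - 2)*(-1/52432) = -20*(-1/52432) = 5/13108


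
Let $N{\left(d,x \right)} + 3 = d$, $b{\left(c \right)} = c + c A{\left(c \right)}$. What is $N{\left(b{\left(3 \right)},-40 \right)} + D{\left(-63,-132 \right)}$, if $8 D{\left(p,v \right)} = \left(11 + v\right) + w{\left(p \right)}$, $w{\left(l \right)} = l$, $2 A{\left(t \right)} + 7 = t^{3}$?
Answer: $7$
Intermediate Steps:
$A{\left(t \right)} = - \frac{7}{2} + \frac{t^{3}}{2}$
$b{\left(c \right)} = c + c \left(- \frac{7}{2} + \frac{c^{3}}{2}\right)$
$N{\left(d,x \right)} = -3 + d$
$D{\left(p,v \right)} = \frac{11}{8} + \frac{p}{8} + \frac{v}{8}$ ($D{\left(p,v \right)} = \frac{\left(11 + v\right) + p}{8} = \frac{11 + p + v}{8} = \frac{11}{8} + \frac{p}{8} + \frac{v}{8}$)
$N{\left(b{\left(3 \right)},-40 \right)} + D{\left(-63,-132 \right)} = \left(-3 + \frac{1}{2} \cdot 3 \left(-5 + 3^{3}\right)\right) + \left(\frac{11}{8} + \frac{1}{8} \left(-63\right) + \frac{1}{8} \left(-132\right)\right) = \left(-3 + \frac{1}{2} \cdot 3 \left(-5 + 27\right)\right) - 23 = \left(-3 + \frac{1}{2} \cdot 3 \cdot 22\right) - 23 = \left(-3 + 33\right) - 23 = 30 - 23 = 7$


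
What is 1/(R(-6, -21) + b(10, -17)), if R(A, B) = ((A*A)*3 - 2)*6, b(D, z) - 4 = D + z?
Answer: 1/633 ≈ 0.0015798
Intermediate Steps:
b(D, z) = 4 + D + z (b(D, z) = 4 + (D + z) = 4 + D + z)
R(A, B) = -12 + 18*A**2 (R(A, B) = (A**2*3 - 2)*6 = (3*A**2 - 2)*6 = (-2 + 3*A**2)*6 = -12 + 18*A**2)
1/(R(-6, -21) + b(10, -17)) = 1/((-12 + 18*(-6)**2) + (4 + 10 - 17)) = 1/((-12 + 18*36) - 3) = 1/((-12 + 648) - 3) = 1/(636 - 3) = 1/633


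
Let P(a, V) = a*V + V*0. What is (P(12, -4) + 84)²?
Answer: 1296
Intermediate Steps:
P(a, V) = V*a (P(a, V) = V*a + 0 = V*a)
(P(12, -4) + 84)² = (-4*12 + 84)² = (-48 + 84)² = 36² = 1296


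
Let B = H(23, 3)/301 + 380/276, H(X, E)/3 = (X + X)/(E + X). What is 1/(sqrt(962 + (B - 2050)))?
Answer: -I*sqrt(4950736541205)/73345060 ≈ -0.030336*I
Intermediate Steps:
H(X, E) = 6*X/(E + X) (H(X, E) = 3*((X + X)/(E + X)) = 3*((2*X)/(E + X)) = 3*(2*X/(E + X)) = 6*X/(E + X))
B = 376496/269997 (B = (6*23/(3 + 23))/301 + 380/276 = (6*23/26)*(1/301) + 380*(1/276) = (6*23*(1/26))*(1/301) + 95/69 = (69/13)*(1/301) + 95/69 = 69/3913 + 95/69 = 376496/269997 ≈ 1.3944)
1/(sqrt(962 + (B - 2050))) = 1/(sqrt(962 + (376496/269997 - 2050))) = 1/(sqrt(962 - 553117354/269997)) = 1/(sqrt(-293380240/269997)) = 1/(4*I*sqrt(4950736541205)/269997) = -I*sqrt(4950736541205)/73345060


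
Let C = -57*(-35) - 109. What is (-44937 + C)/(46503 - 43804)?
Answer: -43051/2699 ≈ -15.951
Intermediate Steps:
C = 1886 (C = 1995 - 109 = 1886)
(-44937 + C)/(46503 - 43804) = (-44937 + 1886)/(46503 - 43804) = -43051/2699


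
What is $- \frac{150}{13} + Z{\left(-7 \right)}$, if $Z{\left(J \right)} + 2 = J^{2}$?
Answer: $\frac{461}{13} \approx 35.462$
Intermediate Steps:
$Z{\left(J \right)} = -2 + J^{2}$
$- \frac{150}{13} + Z{\left(-7 \right)} = - \frac{150}{13} - \left(2 - \left(-7\right)^{2}\right) = \left(-150\right) \frac{1}{13} + \left(-2 + 49\right) = - \frac{150}{13} + 47 = \frac{461}{13}$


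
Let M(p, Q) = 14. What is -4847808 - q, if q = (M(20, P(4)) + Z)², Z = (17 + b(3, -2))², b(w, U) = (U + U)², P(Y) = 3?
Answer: -6064417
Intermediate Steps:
b(w, U) = 4*U² (b(w, U) = (2*U)² = 4*U²)
Z = 1089 (Z = (17 + 4*(-2)²)² = (17 + 4*4)² = (17 + 16)² = 33² = 1089)
q = 1216609 (q = (14 + 1089)² = 1103² = 1216609)
-4847808 - q = -4847808 - 1*1216609 = -4847808 - 1216609 = -6064417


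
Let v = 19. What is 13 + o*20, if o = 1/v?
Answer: 267/19 ≈ 14.053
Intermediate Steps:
o = 1/19 ≈ 0.052632
13 + o*20 = 13 + (1/19)*20 = 13 + 20/19 = 267/19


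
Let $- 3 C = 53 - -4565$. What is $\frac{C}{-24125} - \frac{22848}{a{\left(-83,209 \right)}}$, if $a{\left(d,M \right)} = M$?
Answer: $- \frac{1652658838}{15126375} \approx -109.26$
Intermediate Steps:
$C = - \frac{4618}{3}$ ($C = - \frac{53 - -4565}{3} = - \frac{53 + 4565}{3} = \left(- \frac{1}{3}\right) 4618 = - \frac{4618}{3} \approx -1539.3$)
$\frac{C}{-24125} - \frac{22848}{a{\left(-83,209 \right)}} = - \frac{4618}{3 \left(-24125\right)} - \frac{22848}{209} = \left(- \frac{4618}{3}\right) \left(- \frac{1}{24125}\right) - \frac{22848}{209} = \frac{4618}{72375} - \frac{22848}{209} = - \frac{1652658838}{15126375}$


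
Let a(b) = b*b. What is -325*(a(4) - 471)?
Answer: 147875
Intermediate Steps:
a(b) = b²
-325*(a(4) - 471) = -325*(4² - 471) = -325*(16 - 471) = -325*(-455) = 147875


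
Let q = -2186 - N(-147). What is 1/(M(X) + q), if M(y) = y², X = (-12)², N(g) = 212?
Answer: 1/18338 ≈ 5.4532e-5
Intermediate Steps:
X = 144
q = -2398 (q = -2186 - 1*212 = -2186 - 212 = -2398)
1/(M(X) + q) = 1/(144² - 2398) = 1/(20736 - 2398) = 1/18338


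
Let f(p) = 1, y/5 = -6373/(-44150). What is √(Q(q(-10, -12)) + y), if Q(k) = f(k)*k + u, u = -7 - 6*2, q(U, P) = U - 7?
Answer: I*√2750606810/8830 ≈ 5.9396*I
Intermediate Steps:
y = 6373/8830 (y = 5*(-6373/(-44150)) = 5*(-6373*(-1/44150)) = 5*(6373/44150) = 6373/8830 ≈ 0.72174)
q(U, P) = -7 + U
u = -19 (u = -7 - 12 = -19)
Q(k) = -19 + k (Q(k) = 1*k - 19 = k - 19 = -19 + k)
√(Q(q(-10, -12)) + y) = √((-19 + (-7 - 10)) + 6373/8830) = √((-19 - 17) + 6373/8830) = √(-36 + 6373/8830) = √(-311507/8830) = I*√2750606810/8830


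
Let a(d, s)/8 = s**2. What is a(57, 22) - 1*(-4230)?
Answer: 8102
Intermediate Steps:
a(d, s) = 8*s**2
a(57, 22) - 1*(-4230) = 8*22**2 - 1*(-4230) = 8*484 + 4230 = 3872 + 4230 = 8102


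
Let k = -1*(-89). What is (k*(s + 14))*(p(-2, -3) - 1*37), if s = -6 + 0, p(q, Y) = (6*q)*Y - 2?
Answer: -2136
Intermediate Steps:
p(q, Y) = -2 + 6*Y*q (p(q, Y) = 6*Y*q - 2 = -2 + 6*Y*q)
s = -6
k = 89
(k*(s + 14))*(p(-2, -3) - 1*37) = (89*(-6 + 14))*((-2 + 6*(-3)*(-2)) - 1*37) = (89*8)*((-2 + 36) - 37) = 712*(34 - 37) = 712*(-3) = -2136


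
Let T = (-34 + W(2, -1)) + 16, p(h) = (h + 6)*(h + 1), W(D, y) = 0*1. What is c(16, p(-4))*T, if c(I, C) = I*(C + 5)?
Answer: 288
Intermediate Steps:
W(D, y) = 0
p(h) = (1 + h)*(6 + h) (p(h) = (6 + h)*(1 + h) = (1 + h)*(6 + h))
T = -18 (T = (-34 + 0) + 16 = -34 + 16 = -18)
c(I, C) = I*(5 + C)
c(16, p(-4))*T = (16*(5 + (6 + (-4)**2 + 7*(-4))))*(-18) = (16*(5 + (6 + 16 - 28)))*(-18) = (16*(5 - 6))*(-18) = (16*(-1))*(-18) = -16*(-18) = 288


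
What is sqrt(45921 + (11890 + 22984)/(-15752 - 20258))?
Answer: 2*sqrt(3721589243710)/18005 ≈ 214.29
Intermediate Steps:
sqrt(45921 + (11890 + 22984)/(-15752 - 20258)) = sqrt(45921 + 34874/(-36010)) = sqrt(45921 + 34874*(-1/36010)) = sqrt(45921 - 17437/18005) = sqrt(826790168/18005) = 2*sqrt(3721589243710)/18005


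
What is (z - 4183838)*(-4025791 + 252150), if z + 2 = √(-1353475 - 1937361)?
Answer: 15788310161440 - 7547282*I*√822709 ≈ 1.5788e+13 - 6.8456e+9*I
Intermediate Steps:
z = -2 + 2*I*√822709 (z = -2 + √(-1353475 - 1937361) = -2 + √(-3290836) = -2 + 2*I*√822709 ≈ -2.0 + 1814.1*I)
(z - 4183838)*(-4025791 + 252150) = ((-2 + 2*I*√822709) - 4183838)*(-4025791 + 252150) = (-4183840 + 2*I*√822709)*(-3773641) = 15788310161440 - 7547282*I*√822709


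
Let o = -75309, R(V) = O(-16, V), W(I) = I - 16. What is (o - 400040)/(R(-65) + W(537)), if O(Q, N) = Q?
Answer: -475349/505 ≈ -941.29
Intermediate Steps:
W(I) = -16 + I
R(V) = -16
(o - 400040)/(R(-65) + W(537)) = (-75309 - 400040)/(-16 + (-16 + 537)) = -475349/(-16 + 521) = -475349/505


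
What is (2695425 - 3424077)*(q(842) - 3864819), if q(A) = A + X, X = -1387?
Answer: 2816505209328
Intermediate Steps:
q(A) = -1387 + A (q(A) = A - 1387 = -1387 + A)
(2695425 - 3424077)*(q(842) - 3864819) = (2695425 - 3424077)*((-1387 + 842) - 3864819) = -728652*(-545 - 3864819) = -728652*(-3865364) = 2816505209328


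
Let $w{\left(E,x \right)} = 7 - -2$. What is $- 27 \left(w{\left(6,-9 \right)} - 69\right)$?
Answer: $1620$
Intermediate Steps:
$w{\left(E,x \right)} = 9$ ($w{\left(E,x \right)} = 7 + 2 = 9$)
$- 27 \left(w{\left(6,-9 \right)} - 69\right) = - 27 \left(9 - 69\right) = \left(-27\right) \left(-60\right) = 1620$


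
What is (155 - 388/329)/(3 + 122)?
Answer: 50607/41125 ≈ 1.2306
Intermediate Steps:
(155 - 388/329)/(3 + 122) = (155 - 388*1/329)/125 = (155 - 388/329)*(1/125) = (50607/329)*(1/125) = 50607/41125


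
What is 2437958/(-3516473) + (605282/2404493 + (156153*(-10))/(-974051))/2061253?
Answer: -905354819641171042655202/1305871516632192193770359 ≈ -0.69330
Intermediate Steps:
2437958/(-3516473) + (605282/2404493 + (156153*(-10))/(-974051))/2061253 = 2437958*(-1/3516473) + (605282*(1/2404493) - 1561530*(-1/974051))*(1/2061253) = -2437958/3516473 + (605282/2404493 + 1561530/974051)*(1/2061253) = -2437958/3516473 + (334174114744/180161447011)*(1/2061253) = -2437958/3516473 + 334174114744/371358323135764783 = -905354819641171042655202/1305871516632192193770359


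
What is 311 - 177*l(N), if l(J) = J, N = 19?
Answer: -3052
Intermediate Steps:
311 - 177*l(N) = 311 - 177*19 = 311 - 3363 = -3052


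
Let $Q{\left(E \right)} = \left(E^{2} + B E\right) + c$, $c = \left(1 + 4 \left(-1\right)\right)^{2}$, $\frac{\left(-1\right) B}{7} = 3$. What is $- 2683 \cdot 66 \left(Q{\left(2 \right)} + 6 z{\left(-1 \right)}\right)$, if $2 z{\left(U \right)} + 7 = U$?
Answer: $9385134$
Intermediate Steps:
$z{\left(U \right)} = - \frac{7}{2} + \frac{U}{2}$
$B = -21$ ($B = \left(-7\right) 3 = -21$)
$c = 9$ ($c = \left(1 - 4\right)^{2} = \left(-3\right)^{2} = 9$)
$Q{\left(E \right)} = 9 + E^{2} - 21 E$ ($Q{\left(E \right)} = \left(E^{2} - 21 E\right) + 9 = 9 + E^{2} - 21 E$)
$- 2683 \cdot 66 \left(Q{\left(2 \right)} + 6 z{\left(-1 \right)}\right) = - 2683 \cdot 66 \left(\left(9 + 2^{2} - 42\right) + 6 \left(- \frac{7}{2} + \frac{1}{2} \left(-1\right)\right)\right) = - 2683 \cdot 66 \left(\left(9 + 4 - 42\right) + 6 \left(- \frac{7}{2} - \frac{1}{2}\right)\right) = - 2683 \cdot 66 \left(-29 + 6 \left(-4\right)\right) = - 2683 \cdot 66 \left(-29 - 24\right) = - 2683 \cdot 66 \left(-53\right) = \left(-2683\right) \left(-3498\right) = 9385134$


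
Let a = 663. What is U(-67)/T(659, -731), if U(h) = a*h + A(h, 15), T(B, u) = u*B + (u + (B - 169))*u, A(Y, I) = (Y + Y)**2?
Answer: 26465/305558 ≈ 0.086612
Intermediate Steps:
A(Y, I) = 4*Y**2 (A(Y, I) = (2*Y)**2 = 4*Y**2)
T(B, u) = B*u + u*(-169 + B + u) (T(B, u) = B*u + (u + (-169 + B))*u = B*u + (-169 + B + u)*u = B*u + u*(-169 + B + u))
U(h) = 4*h**2 + 663*h (U(h) = 663*h + 4*h**2 = 4*h**2 + 663*h)
U(-67)/T(659, -731) = (-67*(663 + 4*(-67)))/((-731*(-169 - 731 + 2*659))) = (-67*(663 - 268))/((-731*(-169 - 731 + 1318))) = (-67*395)/((-731*418)) = -26465/(-305558) = -26465*(-1/305558) = 26465/305558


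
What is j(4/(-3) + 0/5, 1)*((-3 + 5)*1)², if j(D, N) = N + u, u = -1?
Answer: 0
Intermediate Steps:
j(D, N) = -1 + N (j(D, N) = N - 1 = -1 + N)
j(4/(-3) + 0/5, 1)*((-3 + 5)*1)² = (-1 + 1)*((-3 + 5)*1)² = 0*(2*1)² = 0*2² = 0*4 = 0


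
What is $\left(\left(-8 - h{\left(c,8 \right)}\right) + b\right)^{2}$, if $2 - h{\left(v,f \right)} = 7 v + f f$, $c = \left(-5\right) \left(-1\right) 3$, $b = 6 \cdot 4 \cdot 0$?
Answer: $25281$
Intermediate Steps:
$b = 0$ ($b = 24 \cdot 0 = 0$)
$c = 15$ ($c = 5 \cdot 3 = 15$)
$h{\left(v,f \right)} = 2 - f^{2} - 7 v$ ($h{\left(v,f \right)} = 2 - \left(7 v + f f\right) = 2 - \left(7 v + f^{2}\right) = 2 - \left(f^{2} + 7 v\right) = 2 - f^{2} - 7 v$)
$\left(\left(-8 - h{\left(c,8 \right)}\right) + b\right)^{2} = \left(\left(-8 - \left(2 - 8^{2} - 105\right)\right) + 0\right)^{2} = \left(\left(-8 - \left(2 - 64 - 105\right)\right) + 0\right)^{2} = \left(\left(-8 - -167\right) + 0\right)^{2} = \left(\left(-8 + 167\right) + 0\right)^{2} = \left(159 + 0\right)^{2} = 159^{2} = 25281$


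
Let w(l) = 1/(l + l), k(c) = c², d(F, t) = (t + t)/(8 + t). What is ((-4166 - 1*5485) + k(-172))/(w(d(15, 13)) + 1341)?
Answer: 1036516/69753 ≈ 14.860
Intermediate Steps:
d(F, t) = 2*t/(8 + t) (d(F, t) = (2*t)/(8 + t) = 2*t/(8 + t))
w(l) = 1/(2*l)
((-4166 - 1*5485) + k(-172))/(w(d(15, 13)) + 1341) = ((-4166 - 1*5485) + (-172)²)/(1/(2*((2*13/(8 + 13)))) + 1341) = ((-4166 - 5485) + 29584)/(1/(2*((2*13/21))) + 1341) = (-9651 + 29584)/(1/(2*((2*13*(1/21)))) + 1341) = 19933/(1/(2*(26/21)) + 1341) = 19933/((½)*(21/26) + 1341) = 19933/(21/52 + 1341) = 19933/(69753/52) = 19933*(52/69753) = 1036516/69753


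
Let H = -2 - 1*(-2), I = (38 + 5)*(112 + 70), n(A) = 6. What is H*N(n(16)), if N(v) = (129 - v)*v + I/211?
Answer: 0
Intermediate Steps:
I = 7826 (I = 43*182 = 7826)
H = 0 (H = -2 + 2 = 0)
N(v) = 7826/211 + v*(129 - v) (N(v) = (129 - v)*v + 7826/211 = v*(129 - v) + 7826*(1/211) = v*(129 - v) + 7826/211 = 7826/211 + v*(129 - v))
H*N(n(16)) = 0*(7826/211 - 1*6**2 + 129*6) = 0*(7826/211 - 1*36 + 774) = 0*(7826/211 - 36 + 774) = 0*(163544/211) = 0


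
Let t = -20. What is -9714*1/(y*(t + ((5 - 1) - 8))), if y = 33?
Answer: 1619/132 ≈ 12.265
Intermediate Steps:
-9714*1/(y*(t + ((5 - 1) - 8))) = -9714*1/(33*(-20 + ((5 - 1) - 8))) = -9714*1/(33*(-20 + (4 - 8))) = -9714*1/(33*(-20 - 4)) = -9714/(33*(-24)) = -9714/(-792) = -9714*(-1/792) = 1619/132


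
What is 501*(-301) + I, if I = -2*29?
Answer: -150859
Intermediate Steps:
I = -58
501*(-301) + I = 501*(-301) - 58 = -150801 - 58 = -150859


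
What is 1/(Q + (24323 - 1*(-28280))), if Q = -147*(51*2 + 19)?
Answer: 1/34816 ≈ 2.8722e-5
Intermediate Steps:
Q = -17787 (Q = -147*(102 + 19) = -147*121 = -17787)
1/(Q + (24323 - 1*(-28280))) = 1/(-17787 + (24323 - 1*(-28280))) = 1/(-17787 + (24323 + 28280)) = 1/(-17787 + 52603) = 1/34816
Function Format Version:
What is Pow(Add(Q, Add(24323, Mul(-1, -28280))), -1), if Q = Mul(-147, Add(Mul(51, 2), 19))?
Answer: Rational(1, 34816) ≈ 2.8722e-5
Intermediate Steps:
Q = -17787 (Q = Mul(-147, Add(102, 19)) = Mul(-147, 121) = -17787)
Pow(Add(Q, Add(24323, Mul(-1, -28280))), -1) = Pow(Add(-17787, Add(24323, Mul(-1, -28280))), -1) = Pow(Add(-17787, Add(24323, 28280)), -1) = Pow(Add(-17787, 52603), -1) = Pow(34816, -1) = Rational(1, 34816)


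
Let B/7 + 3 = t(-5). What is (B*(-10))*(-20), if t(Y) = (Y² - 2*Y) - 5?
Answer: 37800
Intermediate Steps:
t(Y) = -5 + Y² - 2*Y
B = 189 (B = -21 + 7*(-5 + (-5)² - 2*(-5)) = -21 + 7*(-5 + 25 + 10) = -21 + 7*30 = -21 + 210 = 189)
(B*(-10))*(-20) = (189*(-10))*(-20) = -1890*(-20) = 37800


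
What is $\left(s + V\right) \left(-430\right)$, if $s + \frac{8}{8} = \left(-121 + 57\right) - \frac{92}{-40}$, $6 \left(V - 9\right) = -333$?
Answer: $46956$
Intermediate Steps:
$V = - \frac{93}{2}$ ($V = 9 + \frac{1}{6} \left(-333\right) = 9 - \frac{111}{2} = - \frac{93}{2} \approx -46.5$)
$s = - \frac{627}{10}$ ($s = -1 + \left(\left(-121 + 57\right) - \frac{92}{-40}\right) = -1 - \frac{617}{10} = - \frac{627}{10} \approx -62.7$)
$\left(s + V\right) \left(-430\right) = \left(- \frac{627}{10} - \frac{93}{2}\right) \left(-430\right) = \left(- \frac{546}{5}\right) \left(-430\right) = 46956$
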